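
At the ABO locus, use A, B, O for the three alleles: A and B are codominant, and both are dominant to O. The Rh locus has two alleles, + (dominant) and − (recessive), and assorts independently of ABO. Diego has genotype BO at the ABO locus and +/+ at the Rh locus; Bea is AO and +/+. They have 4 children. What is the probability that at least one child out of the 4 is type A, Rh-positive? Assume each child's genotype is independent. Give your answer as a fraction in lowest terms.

ABO cross BO × AO → 1/4 O, 1/4 A, 1/4 B, 1/4 AB.
Rh cross +/+ × +/+ → 1 Rh+; so P(type A, Rh-positive) = 1/4 × 1 = 1/4 per child.
P(none) = (3/4)^4 = 81/256; P(at least one) = 1 − 81/256 = 175/256.

175/256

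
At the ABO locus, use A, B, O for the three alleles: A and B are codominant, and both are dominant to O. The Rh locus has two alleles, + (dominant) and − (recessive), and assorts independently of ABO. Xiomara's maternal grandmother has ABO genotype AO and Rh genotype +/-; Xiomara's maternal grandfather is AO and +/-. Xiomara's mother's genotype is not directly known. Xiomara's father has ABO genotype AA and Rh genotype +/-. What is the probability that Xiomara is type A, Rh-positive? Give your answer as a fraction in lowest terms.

3/4

Xiomara's mother's ABO genotype from AO × AO: 1/4 AA, 1/2 AO, 1/4 OO.
Crossing each possibility with the father AA and summing P(type A): 1/4·1 + 1/2·1 + 1/4·1 = 1.
Similarly for Rh via the mother's Rh distribution: P(Rh+) = 3/4.
Independent loci: 1 × 3/4 = 3/4.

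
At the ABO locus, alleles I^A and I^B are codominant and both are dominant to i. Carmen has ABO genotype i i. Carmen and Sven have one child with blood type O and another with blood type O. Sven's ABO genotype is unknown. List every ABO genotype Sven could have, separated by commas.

I^A i, I^B i, i i

For each candidate genotype of Sven, check whether crossing it with i i can produce every observed child phenotype.
  I^A I^A → possible child types {A} ✗
  I^A I^B → possible child types {A, B} ✗
  I^A i → possible child types {O, A} ✓
  I^B I^B → possible child types {B} ✗
  I^B i → possible child types {O, B} ✓
  i i → possible child types {O} ✓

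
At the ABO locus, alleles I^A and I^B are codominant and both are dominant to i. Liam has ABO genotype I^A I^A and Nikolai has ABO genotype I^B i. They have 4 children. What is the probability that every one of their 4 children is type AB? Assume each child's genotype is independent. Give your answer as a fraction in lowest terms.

ABO cross I^A I^A × I^B i → 1/2 A, 1/2 AB.
So P(type AB) = 1/2 per child.
All 4 independent: (1/2)^4 = 1/16.

1/16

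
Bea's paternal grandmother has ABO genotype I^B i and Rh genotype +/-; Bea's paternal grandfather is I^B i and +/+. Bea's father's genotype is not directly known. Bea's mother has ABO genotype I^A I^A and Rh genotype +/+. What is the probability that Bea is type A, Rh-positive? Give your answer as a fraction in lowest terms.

Bea's father's ABO genotype from I^B i × I^B i: 1/4 I^B I^B, 1/2 I^B i, 1/4 i i.
Crossing each possibility with the mother I^A I^A and summing P(type A): 1/4·0 + 1/2·1/2 + 1/4·1 = 1/2.
Similarly for Rh via the father's Rh distribution: P(Rh+) = 1.
Independent loci: 1/2 × 1 = 1/2.

1/2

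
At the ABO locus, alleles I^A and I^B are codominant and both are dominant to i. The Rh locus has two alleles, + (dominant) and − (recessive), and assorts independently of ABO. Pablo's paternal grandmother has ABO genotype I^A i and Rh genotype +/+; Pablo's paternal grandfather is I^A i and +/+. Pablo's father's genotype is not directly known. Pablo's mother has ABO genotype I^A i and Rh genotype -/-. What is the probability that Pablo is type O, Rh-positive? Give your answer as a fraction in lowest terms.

Pablo's father's ABO genotype from I^A i × I^A i: 1/4 I^A I^A, 1/2 I^A i, 1/4 i i.
Crossing each possibility with the mother I^A i and summing P(type O): 1/4·0 + 1/2·1/4 + 1/4·1/2 = 1/4.
Similarly for Rh via the father's Rh distribution: P(Rh+) = 1.
Independent loci: 1/4 × 1 = 1/4.

1/4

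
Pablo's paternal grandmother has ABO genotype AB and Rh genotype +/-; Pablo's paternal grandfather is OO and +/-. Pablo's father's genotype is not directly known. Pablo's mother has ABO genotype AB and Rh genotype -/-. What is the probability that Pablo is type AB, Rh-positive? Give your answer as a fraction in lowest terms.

1/8

Pablo's father's ABO genotype from AB × OO: 1/2 AO, 1/2 BO.
Crossing each possibility with the mother AB and summing P(type AB): 1/2·1/4 + 1/2·1/4 = 1/4.
Similarly for Rh via the father's Rh distribution: P(Rh+) = 1/2.
Independent loci: 1/4 × 1/2 = 1/8.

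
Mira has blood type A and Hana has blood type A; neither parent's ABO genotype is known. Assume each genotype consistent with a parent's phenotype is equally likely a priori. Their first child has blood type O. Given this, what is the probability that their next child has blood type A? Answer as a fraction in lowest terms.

3/4

Possible genotypes: Mira ∈ {AA, AO}; Hana ∈ {AA, AO}.
Weight each parental genotype pair by prior × P(type-O child):
  AO × AO: posterior weight 1; P(next child type A) = 3/4.
Weighted sum = 3/4.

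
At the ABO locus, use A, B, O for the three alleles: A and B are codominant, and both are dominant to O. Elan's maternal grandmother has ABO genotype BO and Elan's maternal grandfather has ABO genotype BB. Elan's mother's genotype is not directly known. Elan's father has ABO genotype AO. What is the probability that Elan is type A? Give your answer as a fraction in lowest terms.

Elan's mother's ABO genotype from BO × BB: 1/2 BB, 1/2 BO.
Crossing each possibility with the father AO and summing P(type A): 1/2·0 + 1/2·1/4 = 1/8.

1/8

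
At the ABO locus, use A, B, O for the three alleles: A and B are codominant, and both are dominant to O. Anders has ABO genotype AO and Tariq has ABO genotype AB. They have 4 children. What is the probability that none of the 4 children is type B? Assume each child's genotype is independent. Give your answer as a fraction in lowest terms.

ABO cross AO × AB → 1/2 A, 1/4 B, 1/4 AB.
So P(type B) = 1/4 per child.
P(not type B) = 3/4 for one child; (3/4)^4 = 81/256.

81/256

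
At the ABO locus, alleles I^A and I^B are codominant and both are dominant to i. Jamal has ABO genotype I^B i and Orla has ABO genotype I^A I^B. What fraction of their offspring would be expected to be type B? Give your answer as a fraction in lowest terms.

ABO cross I^B i × I^A I^B → offspring phenotypes: 1/4 A, 1/2 B, 1/4 AB.
So P(type B) = 1/2.

1/2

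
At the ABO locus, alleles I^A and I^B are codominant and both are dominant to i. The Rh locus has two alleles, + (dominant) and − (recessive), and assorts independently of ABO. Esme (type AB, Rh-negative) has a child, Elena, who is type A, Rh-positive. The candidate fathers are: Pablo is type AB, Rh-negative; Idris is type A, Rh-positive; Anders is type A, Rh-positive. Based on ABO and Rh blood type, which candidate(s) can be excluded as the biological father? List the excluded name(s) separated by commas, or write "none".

A candidate is excluded only if no genotype consistent with his phenotype could produce a type A, Rh-positive child with a type AB, Rh-negative mother.
Pablo (type AB, Rh-): no genotype consistent with that phenotype can produce a type-A Rh+ child with a type-AB mother.

Pablo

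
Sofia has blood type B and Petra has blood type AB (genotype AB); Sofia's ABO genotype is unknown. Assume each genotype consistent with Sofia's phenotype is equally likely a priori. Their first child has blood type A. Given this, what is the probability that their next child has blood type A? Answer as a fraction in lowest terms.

Possible genotypes: Sofia ∈ {BB, BO}; Petra ∈ {AB}.
Weight each parental genotype pair by prior × P(type-A child):
  BO × AB: posterior weight 1; P(next child type A) = 1/4.
Weighted sum = 1/4.

1/4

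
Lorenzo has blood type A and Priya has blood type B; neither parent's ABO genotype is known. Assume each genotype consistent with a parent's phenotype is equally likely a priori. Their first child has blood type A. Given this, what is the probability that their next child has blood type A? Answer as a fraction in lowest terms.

5/12

Possible genotypes: Lorenzo ∈ {AA, AO}; Priya ∈ {BB, BO}.
Weight each parental genotype pair by prior × P(type-A child):
  AA × BO: posterior weight 2/3; P(next child type A) = 1/2.
  AO × BO: posterior weight 1/3; P(next child type A) = 1/4.
Weighted sum = 5/12.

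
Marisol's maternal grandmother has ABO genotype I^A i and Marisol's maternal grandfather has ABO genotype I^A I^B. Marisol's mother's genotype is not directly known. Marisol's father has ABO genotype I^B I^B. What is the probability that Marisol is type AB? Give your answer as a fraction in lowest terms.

1/2

Marisol's mother's ABO genotype from I^A i × I^A I^B: 1/4 I^A I^A, 1/4 I^A I^B, 1/4 I^A i, 1/4 I^B i.
Crossing each possibility with the father I^B I^B and summing P(type AB): 1/4·1 + 1/4·1/2 + 1/4·1/2 + 1/4·0 = 1/2.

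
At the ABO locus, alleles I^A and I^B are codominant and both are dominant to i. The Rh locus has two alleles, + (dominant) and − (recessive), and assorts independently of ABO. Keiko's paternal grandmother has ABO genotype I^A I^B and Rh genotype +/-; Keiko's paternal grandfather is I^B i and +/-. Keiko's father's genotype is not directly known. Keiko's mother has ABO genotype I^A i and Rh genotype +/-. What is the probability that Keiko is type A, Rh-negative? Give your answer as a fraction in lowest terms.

Keiko's father's ABO genotype from I^A I^B × I^B i: 1/4 I^A I^B, 1/4 I^A i, 1/4 I^B I^B, 1/4 I^B i.
Crossing each possibility with the mother I^A i and summing P(type A): 1/4·1/2 + 1/4·3/4 + 1/4·0 + 1/4·1/4 = 3/8.
Similarly for Rh via the father's Rh distribution: P(Rh-) = 1/4.
Independent loci: 3/8 × 1/4 = 3/32.

3/32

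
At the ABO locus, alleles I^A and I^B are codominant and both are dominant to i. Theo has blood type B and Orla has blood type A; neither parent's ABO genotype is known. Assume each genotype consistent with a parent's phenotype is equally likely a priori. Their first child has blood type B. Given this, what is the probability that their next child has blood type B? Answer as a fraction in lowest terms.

5/12

Possible genotypes: Theo ∈ {I^B I^B, I^B i}; Orla ∈ {I^A I^A, I^A i}.
Weight each parental genotype pair by prior × P(type-B child):
  I^B I^B × I^A i: posterior weight 2/3; P(next child type B) = 1/2.
  I^B i × I^A i: posterior weight 1/3; P(next child type B) = 1/4.
Weighted sum = 5/12.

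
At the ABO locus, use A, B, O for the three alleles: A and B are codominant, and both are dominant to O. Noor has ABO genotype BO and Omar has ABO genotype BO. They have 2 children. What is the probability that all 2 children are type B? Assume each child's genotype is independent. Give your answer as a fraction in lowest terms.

ABO cross BO × BO → 1/4 O, 3/4 B.
So P(type B) = 3/4 per child.
All 2 independent: (3/4)^2 = 9/16.

9/16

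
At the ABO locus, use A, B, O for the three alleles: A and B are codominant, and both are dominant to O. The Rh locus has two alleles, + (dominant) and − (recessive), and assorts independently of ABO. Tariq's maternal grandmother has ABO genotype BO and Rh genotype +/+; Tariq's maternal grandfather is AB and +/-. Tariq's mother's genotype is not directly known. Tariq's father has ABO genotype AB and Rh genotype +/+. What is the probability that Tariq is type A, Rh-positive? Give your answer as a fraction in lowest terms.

1/4

Tariq's mother's ABO genotype from BO × AB: 1/4 AB, 1/4 AO, 1/4 BB, 1/4 BO.
Crossing each possibility with the father AB and summing P(type A): 1/4·1/4 + 1/4·1/2 + 1/4·0 + 1/4·1/4 = 1/4.
Similarly for Rh via the mother's Rh distribution: P(Rh+) = 1.
Independent loci: 1/4 × 1 = 1/4.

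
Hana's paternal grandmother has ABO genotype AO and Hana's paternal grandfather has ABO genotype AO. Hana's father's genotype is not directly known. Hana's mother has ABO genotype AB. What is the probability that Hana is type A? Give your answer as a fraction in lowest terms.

1/2

Hana's father's ABO genotype from AO × AO: 1/4 AA, 1/2 AO, 1/4 OO.
Crossing each possibility with the mother AB and summing P(type A): 1/4·1/2 + 1/2·1/2 + 1/4·1/2 = 1/2.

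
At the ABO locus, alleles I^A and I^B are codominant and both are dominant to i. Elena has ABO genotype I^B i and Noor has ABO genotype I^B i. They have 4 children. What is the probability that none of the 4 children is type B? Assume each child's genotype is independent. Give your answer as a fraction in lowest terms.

1/256

ABO cross I^B i × I^B i → 1/4 O, 3/4 B.
So P(type B) = 3/4 per child.
P(not type B) = 1/4 for one child; (1/4)^4 = 1/256.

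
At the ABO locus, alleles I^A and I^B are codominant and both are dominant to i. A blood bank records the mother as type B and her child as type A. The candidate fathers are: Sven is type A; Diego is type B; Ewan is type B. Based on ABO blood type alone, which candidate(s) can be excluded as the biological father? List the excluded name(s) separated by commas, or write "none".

Diego, Ewan

A candidate is excluded only if no genotype consistent with his phenotype could produce a type A child with a type B mother.
Diego (type B): no genotype consistent with that phenotype can produce a type-A child with a type-B mother.
Ewan (type B): no genotype consistent with that phenotype can produce a type-A child with a type-B mother.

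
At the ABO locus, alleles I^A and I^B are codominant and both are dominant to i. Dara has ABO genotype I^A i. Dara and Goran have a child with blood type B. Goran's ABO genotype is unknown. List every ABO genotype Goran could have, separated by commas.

For each candidate genotype of Goran, check whether crossing it with I^A i can produce every observed child phenotype.
  I^A I^A → possible child types {A} ✗
  I^A I^B → possible child types {A, B, AB} ✓
  I^A i → possible child types {O, A} ✗
  I^B I^B → possible child types {B, AB} ✓
  I^B i → possible child types {O, A, B, AB} ✓
  i i → possible child types {O, A} ✗

I^A I^B, I^B I^B, I^B i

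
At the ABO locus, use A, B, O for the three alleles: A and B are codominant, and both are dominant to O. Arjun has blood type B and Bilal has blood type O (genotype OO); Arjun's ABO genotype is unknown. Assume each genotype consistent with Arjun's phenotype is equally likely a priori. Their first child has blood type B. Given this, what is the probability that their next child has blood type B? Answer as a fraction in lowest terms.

5/6

Possible genotypes: Arjun ∈ {BB, BO}; Bilal ∈ {OO}.
Weight each parental genotype pair by prior × P(type-B child):
  BB × OO: posterior weight 2/3; P(next child type B) = 1.
  BO × OO: posterior weight 1/3; P(next child type B) = 1/2.
Weighted sum = 5/6.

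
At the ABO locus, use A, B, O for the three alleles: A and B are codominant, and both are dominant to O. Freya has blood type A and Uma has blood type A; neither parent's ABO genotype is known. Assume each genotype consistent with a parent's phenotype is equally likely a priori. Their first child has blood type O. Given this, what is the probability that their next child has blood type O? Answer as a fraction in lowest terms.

1/4

Possible genotypes: Freya ∈ {AA, AO}; Uma ∈ {AA, AO}.
Weight each parental genotype pair by prior × P(type-O child):
  AO × AO: posterior weight 1; P(next child type O) = 1/4.
Weighted sum = 1/4.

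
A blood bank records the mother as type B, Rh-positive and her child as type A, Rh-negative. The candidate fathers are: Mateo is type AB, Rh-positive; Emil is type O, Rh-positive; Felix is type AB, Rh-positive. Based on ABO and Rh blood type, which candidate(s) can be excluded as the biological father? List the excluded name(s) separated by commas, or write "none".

A candidate is excluded only if no genotype consistent with his phenotype could produce a type A, Rh-negative child with a type B, Rh-positive mother.
Emil (type O, Rh+): no genotype consistent with that phenotype can produce a type-A Rh- child with a type-B mother.

Emil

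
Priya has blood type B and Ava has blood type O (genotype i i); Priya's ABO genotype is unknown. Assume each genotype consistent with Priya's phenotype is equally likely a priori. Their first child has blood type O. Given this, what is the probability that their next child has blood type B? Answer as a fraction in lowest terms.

Possible genotypes: Priya ∈ {I^B I^B, I^B i}; Ava ∈ {i i}.
Weight each parental genotype pair by prior × P(type-O child):
  I^B i × i i: posterior weight 1; P(next child type B) = 1/2.
Weighted sum = 1/2.

1/2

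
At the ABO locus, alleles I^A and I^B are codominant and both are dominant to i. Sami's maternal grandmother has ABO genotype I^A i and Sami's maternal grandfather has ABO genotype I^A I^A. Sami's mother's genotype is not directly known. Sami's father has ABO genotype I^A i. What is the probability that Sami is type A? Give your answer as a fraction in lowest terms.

7/8

Sami's mother's ABO genotype from I^A i × I^A I^A: 1/2 I^A I^A, 1/2 I^A i.
Crossing each possibility with the father I^A i and summing P(type A): 1/2·1 + 1/2·3/4 = 7/8.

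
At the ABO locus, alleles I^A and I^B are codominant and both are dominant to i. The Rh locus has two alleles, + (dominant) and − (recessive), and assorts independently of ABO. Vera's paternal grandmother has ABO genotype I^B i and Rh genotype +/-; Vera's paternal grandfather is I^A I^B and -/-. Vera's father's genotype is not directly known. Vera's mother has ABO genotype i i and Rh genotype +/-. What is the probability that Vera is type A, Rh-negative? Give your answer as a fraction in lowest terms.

Vera's father's ABO genotype from I^B i × I^A I^B: 1/4 I^A I^B, 1/4 I^A i, 1/4 I^B I^B, 1/4 I^B i.
Crossing each possibility with the mother i i and summing P(type A): 1/4·1/2 + 1/4·1/2 + 1/4·0 + 1/4·0 = 1/4.
Similarly for Rh via the father's Rh distribution: P(Rh-) = 3/8.
Independent loci: 1/4 × 3/8 = 3/32.

3/32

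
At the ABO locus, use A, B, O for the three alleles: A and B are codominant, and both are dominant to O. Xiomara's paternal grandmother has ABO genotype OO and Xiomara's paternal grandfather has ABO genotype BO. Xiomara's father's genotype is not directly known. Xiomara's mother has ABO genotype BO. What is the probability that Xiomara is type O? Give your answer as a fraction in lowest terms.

Xiomara's father's ABO genotype from OO × BO: 1/2 BO, 1/2 OO.
Crossing each possibility with the mother BO and summing P(type O): 1/2·1/4 + 1/2·1/2 = 3/8.

3/8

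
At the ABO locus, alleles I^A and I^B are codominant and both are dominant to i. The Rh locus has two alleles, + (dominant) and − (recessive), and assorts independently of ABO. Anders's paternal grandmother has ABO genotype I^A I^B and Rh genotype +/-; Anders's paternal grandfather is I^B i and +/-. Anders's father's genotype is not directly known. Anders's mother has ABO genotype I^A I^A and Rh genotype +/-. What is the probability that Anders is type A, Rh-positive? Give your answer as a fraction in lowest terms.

3/8

Anders's father's ABO genotype from I^A I^B × I^B i: 1/4 I^A I^B, 1/4 I^A i, 1/4 I^B I^B, 1/4 I^B i.
Crossing each possibility with the mother I^A I^A and summing P(type A): 1/4·1/2 + 1/4·1 + 1/4·0 + 1/4·1/2 = 1/2.
Similarly for Rh via the father's Rh distribution: P(Rh+) = 3/4.
Independent loci: 1/2 × 3/4 = 3/8.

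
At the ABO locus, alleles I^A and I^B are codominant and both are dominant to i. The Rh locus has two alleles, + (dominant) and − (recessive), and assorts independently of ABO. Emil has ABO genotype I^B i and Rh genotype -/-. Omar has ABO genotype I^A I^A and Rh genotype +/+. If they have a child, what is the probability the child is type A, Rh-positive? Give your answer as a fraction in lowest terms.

1/2

ABO cross I^B i × I^A I^A → offspring phenotypes: 1/2 A, 1/2 AB.
Rh cross -/- × +/+ → 1 Rh+.
Independent loci: P(type A, Rh-positive) = 1/2 × 1 = 1/2.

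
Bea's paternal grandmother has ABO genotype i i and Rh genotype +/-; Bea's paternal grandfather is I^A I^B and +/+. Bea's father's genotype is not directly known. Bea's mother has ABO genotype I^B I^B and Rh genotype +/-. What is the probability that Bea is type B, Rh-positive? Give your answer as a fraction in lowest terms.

Bea's father's ABO genotype from i i × I^A I^B: 1/2 I^A i, 1/2 I^B i.
Crossing each possibility with the mother I^B I^B and summing P(type B): 1/2·1/2 + 1/2·1 = 3/4.
Similarly for Rh via the father's Rh distribution: P(Rh+) = 7/8.
Independent loci: 3/4 × 7/8 = 21/32.

21/32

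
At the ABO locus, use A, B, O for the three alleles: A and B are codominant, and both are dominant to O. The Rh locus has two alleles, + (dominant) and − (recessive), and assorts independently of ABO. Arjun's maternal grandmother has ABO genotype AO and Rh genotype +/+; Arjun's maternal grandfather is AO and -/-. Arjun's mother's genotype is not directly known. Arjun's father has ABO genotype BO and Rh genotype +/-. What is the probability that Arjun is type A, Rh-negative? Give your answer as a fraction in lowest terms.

Arjun's mother's ABO genotype from AO × AO: 1/4 AA, 1/2 AO, 1/4 OO.
Crossing each possibility with the father BO and summing P(type A): 1/4·1/2 + 1/2·1/4 + 1/4·0 = 1/4.
Similarly for Rh via the mother's Rh distribution: P(Rh-) = 1/4.
Independent loci: 1/4 × 1/4 = 1/16.

1/16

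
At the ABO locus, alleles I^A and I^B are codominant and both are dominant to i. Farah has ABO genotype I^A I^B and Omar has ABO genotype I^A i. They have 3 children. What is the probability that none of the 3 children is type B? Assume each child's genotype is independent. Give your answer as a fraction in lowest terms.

27/64

ABO cross I^A I^B × I^A i → 1/2 A, 1/4 B, 1/4 AB.
So P(type B) = 1/4 per child.
P(not type B) = 3/4 for one child; (3/4)^3 = 27/64.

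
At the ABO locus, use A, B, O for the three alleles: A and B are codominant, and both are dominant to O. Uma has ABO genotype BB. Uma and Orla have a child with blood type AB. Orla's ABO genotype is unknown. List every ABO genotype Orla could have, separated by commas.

AA, AB, AO

For each candidate genotype of Orla, check whether crossing it with BB can produce every observed child phenotype.
  AA → possible child types {AB} ✓
  AB → possible child types {B, AB} ✓
  AO → possible child types {B, AB} ✓
  BB → possible child types {B} ✗
  BO → possible child types {B} ✗
  OO → possible child types {B} ✗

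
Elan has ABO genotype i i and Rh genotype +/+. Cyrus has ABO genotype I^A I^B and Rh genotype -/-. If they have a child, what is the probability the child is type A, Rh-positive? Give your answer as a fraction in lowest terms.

ABO cross i i × I^A I^B → offspring phenotypes: 1/2 A, 1/2 B.
Rh cross +/+ × -/- → 1 Rh+.
Independent loci: P(type A, Rh-positive) = 1/2 × 1 = 1/2.

1/2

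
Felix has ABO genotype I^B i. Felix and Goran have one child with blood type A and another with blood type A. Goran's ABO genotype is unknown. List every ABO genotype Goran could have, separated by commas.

I^A I^A, I^A I^B, I^A i

For each candidate genotype of Goran, check whether crossing it with I^B i can produce every observed child phenotype.
  I^A I^A → possible child types {A, AB} ✓
  I^A I^B → possible child types {A, B, AB} ✓
  I^A i → possible child types {O, A, B, AB} ✓
  I^B I^B → possible child types {B} ✗
  I^B i → possible child types {O, B} ✗
  i i → possible child types {O, B} ✗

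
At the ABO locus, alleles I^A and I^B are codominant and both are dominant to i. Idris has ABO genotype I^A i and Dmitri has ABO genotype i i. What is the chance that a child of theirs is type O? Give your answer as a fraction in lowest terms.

1/2

ABO cross I^A i × i i → offspring phenotypes: 1/2 O, 1/2 A.
So P(type O) = 1/2.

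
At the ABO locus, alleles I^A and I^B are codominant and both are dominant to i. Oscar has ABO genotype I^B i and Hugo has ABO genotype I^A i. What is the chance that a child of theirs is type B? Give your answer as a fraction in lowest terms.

1/4

ABO cross I^B i × I^A i → offspring phenotypes: 1/4 O, 1/4 A, 1/4 B, 1/4 AB.
So P(type B) = 1/4.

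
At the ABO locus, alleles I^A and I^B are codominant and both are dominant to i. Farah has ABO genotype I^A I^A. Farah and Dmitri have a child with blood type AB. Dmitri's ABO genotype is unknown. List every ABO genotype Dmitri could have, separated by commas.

For each candidate genotype of Dmitri, check whether crossing it with I^A I^A can produce every observed child phenotype.
  I^A I^A → possible child types {A} ✗
  I^A I^B → possible child types {A, AB} ✓
  I^A i → possible child types {A} ✗
  I^B I^B → possible child types {AB} ✓
  I^B i → possible child types {A, AB} ✓
  i i → possible child types {A} ✗

I^A I^B, I^B I^B, I^B i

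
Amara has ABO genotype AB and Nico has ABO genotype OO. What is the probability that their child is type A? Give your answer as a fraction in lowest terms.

1/2

ABO cross AB × OO → offspring phenotypes: 1/2 A, 1/2 B.
So P(type A) = 1/2.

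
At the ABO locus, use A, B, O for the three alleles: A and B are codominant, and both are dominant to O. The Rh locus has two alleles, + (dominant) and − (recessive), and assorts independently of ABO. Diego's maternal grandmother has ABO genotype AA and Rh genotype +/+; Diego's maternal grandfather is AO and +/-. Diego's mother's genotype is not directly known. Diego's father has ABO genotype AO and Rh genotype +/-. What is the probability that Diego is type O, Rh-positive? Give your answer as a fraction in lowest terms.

Diego's mother's ABO genotype from AA × AO: 1/2 AA, 1/2 AO.
Crossing each possibility with the father AO and summing P(type O): 1/2·0 + 1/2·1/4 = 1/8.
Similarly for Rh via the mother's Rh distribution: P(Rh+) = 7/8.
Independent loci: 1/8 × 7/8 = 7/64.

7/64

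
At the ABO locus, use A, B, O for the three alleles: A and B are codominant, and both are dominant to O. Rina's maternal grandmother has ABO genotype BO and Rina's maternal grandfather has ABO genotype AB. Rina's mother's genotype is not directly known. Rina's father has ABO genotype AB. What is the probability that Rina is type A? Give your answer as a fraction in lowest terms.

Rina's mother's ABO genotype from BO × AB: 1/4 AB, 1/4 AO, 1/4 BB, 1/4 BO.
Crossing each possibility with the father AB and summing P(type A): 1/4·1/4 + 1/4·1/2 + 1/4·0 + 1/4·1/4 = 1/4.

1/4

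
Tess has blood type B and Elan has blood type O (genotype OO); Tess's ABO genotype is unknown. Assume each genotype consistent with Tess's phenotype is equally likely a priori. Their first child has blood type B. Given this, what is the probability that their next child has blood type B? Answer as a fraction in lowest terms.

5/6

Possible genotypes: Tess ∈ {BB, BO}; Elan ∈ {OO}.
Weight each parental genotype pair by prior × P(type-B child):
  BB × OO: posterior weight 2/3; P(next child type B) = 1.
  BO × OO: posterior weight 1/3; P(next child type B) = 1/2.
Weighted sum = 5/6.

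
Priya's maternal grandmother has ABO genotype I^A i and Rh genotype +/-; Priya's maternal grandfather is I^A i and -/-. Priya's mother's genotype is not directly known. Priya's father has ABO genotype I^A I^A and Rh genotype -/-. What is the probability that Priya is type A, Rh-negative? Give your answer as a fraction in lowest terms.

Priya's mother's ABO genotype from I^A i × I^A i: 1/4 I^A I^A, 1/2 I^A i, 1/4 i i.
Crossing each possibility with the father I^A I^A and summing P(type A): 1/4·1 + 1/2·1 + 1/4·1 = 1.
Similarly for Rh via the mother's Rh distribution: P(Rh-) = 3/4.
Independent loci: 1 × 3/4 = 3/4.

3/4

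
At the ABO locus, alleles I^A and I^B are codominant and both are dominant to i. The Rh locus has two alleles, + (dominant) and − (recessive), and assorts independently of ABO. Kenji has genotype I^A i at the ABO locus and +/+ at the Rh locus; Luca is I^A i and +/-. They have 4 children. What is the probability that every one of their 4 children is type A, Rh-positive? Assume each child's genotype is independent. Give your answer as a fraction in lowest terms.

81/256

ABO cross I^A i × I^A i → 1/4 O, 3/4 A.
Rh cross +/+ × +/- → 1 Rh+; so P(type A, Rh-positive) = 3/4 × 1 = 3/4 per child.
All 4 independent: (3/4)^4 = 81/256.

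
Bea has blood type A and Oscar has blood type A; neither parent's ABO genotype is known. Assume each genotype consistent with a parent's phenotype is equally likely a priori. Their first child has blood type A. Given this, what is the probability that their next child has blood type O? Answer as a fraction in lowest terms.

Possible genotypes: Bea ∈ {I^A I^A, I^A i}; Oscar ∈ {I^A I^A, I^A i}.
Weight each parental genotype pair by prior × P(type-A child):
  I^A I^A × I^A I^A: posterior weight 4/15; P(next child type O) = 0.
  I^A I^A × I^A i: posterior weight 4/15; P(next child type O) = 0.
  I^A i × I^A I^A: posterior weight 4/15; P(next child type O) = 0.
  I^A i × I^A i: posterior weight 1/5; P(next child type O) = 1/4.
Weighted sum = 1/20.

1/20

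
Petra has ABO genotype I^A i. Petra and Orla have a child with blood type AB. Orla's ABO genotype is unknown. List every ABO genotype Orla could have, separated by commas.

For each candidate genotype of Orla, check whether crossing it with I^A i can produce every observed child phenotype.
  I^A I^A → possible child types {A} ✗
  I^A I^B → possible child types {A, B, AB} ✓
  I^A i → possible child types {O, A} ✗
  I^B I^B → possible child types {B, AB} ✓
  I^B i → possible child types {O, A, B, AB} ✓
  i i → possible child types {O, A} ✗

I^A I^B, I^B I^B, I^B i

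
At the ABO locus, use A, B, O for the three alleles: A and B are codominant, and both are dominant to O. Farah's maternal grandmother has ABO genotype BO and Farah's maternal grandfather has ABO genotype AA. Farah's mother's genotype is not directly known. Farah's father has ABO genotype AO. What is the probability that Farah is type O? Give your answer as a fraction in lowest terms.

Farah's mother's ABO genotype from BO × AA: 1/2 AB, 1/2 AO.
Crossing each possibility with the father AO and summing P(type O): 1/2·0 + 1/2·1/4 = 1/8.

1/8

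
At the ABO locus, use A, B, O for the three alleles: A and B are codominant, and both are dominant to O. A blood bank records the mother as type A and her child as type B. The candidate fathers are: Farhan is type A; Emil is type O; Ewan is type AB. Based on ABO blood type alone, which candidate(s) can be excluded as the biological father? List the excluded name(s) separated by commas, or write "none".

Farhan, Emil

A candidate is excluded only if no genotype consistent with his phenotype could produce a type B child with a type A mother.
Farhan (type A): no genotype consistent with that phenotype can produce a type-B child with a type-A mother.
Emil (type O): no genotype consistent with that phenotype can produce a type-B child with a type-A mother.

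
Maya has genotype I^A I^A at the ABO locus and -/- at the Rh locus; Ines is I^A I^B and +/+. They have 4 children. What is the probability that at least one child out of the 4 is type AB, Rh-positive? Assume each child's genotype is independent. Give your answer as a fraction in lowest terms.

15/16

ABO cross I^A I^A × I^A I^B → 1/2 A, 1/2 AB.
Rh cross -/- × +/+ → 1 Rh+; so P(type AB, Rh-positive) = 1/2 × 1 = 1/2 per child.
P(none) = (1/2)^4 = 1/16; P(at least one) = 1 − 1/16 = 15/16.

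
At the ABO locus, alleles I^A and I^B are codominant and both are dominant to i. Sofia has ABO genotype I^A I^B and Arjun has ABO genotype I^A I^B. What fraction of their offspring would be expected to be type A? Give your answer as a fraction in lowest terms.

1/4

ABO cross I^A I^B × I^A I^B → offspring phenotypes: 1/4 A, 1/4 B, 1/2 AB.
So P(type A) = 1/4.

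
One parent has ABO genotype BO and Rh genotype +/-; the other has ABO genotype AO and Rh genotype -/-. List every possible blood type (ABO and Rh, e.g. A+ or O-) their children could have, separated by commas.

O+, O-, A+, A-, B+, B-, AB+, AB-

Gametes from BO × AO give offspring ABO genotypes AB, AO, BO, OO, i.e. phenotypes O, A, B, AB.
Rh cross +/- × -/- → phenotypes Rh+, Rh-.
Combining independently: O+, O-, A+, A-, B+, B-, AB+, AB-.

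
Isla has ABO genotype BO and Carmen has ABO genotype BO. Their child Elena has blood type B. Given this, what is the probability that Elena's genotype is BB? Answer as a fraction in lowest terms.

Cross BO × BO → 1/4 BB, 1/2 BO, 1/4 OO.
Type-B genotypes among offspring: BB (1/4), BO (1/2); total 3/4.
P(BB | type B) = (1/4) / (3/4) = 1/3.

1/3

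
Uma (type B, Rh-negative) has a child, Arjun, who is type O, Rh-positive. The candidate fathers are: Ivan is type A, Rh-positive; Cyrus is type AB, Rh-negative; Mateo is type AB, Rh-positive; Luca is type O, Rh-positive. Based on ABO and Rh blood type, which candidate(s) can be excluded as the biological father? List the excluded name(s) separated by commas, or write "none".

A candidate is excluded only if no genotype consistent with his phenotype could produce a type O, Rh-positive child with a type B, Rh-negative mother.
Cyrus (type AB, Rh-): no genotype consistent with that phenotype can produce a type-O Rh+ child with a type-B mother.
Mateo (type AB, Rh+): no genotype consistent with that phenotype can produce a type-O Rh+ child with a type-B mother.

Cyrus, Mateo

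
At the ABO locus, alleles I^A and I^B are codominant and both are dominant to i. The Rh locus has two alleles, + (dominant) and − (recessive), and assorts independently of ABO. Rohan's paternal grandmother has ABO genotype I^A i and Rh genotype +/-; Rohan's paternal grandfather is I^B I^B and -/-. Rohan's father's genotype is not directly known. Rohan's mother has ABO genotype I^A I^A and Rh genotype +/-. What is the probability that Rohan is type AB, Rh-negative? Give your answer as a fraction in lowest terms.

3/16

Rohan's father's ABO genotype from I^A i × I^B I^B: 1/2 I^A I^B, 1/2 I^B i.
Crossing each possibility with the mother I^A I^A and summing P(type AB): 1/2·1/2 + 1/2·1/2 = 1/2.
Similarly for Rh via the father's Rh distribution: P(Rh-) = 3/8.
Independent loci: 1/2 × 3/8 = 3/16.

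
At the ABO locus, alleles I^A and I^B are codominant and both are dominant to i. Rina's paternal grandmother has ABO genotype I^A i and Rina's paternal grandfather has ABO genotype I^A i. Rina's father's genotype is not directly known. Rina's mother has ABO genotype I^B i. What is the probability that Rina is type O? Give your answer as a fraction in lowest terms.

Rina's father's ABO genotype from I^A i × I^A i: 1/4 I^A I^A, 1/2 I^A i, 1/4 i i.
Crossing each possibility with the mother I^B i and summing P(type O): 1/4·0 + 1/2·1/4 + 1/4·1/2 = 1/4.

1/4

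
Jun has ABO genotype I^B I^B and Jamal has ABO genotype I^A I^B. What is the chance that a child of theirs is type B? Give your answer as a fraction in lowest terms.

ABO cross I^B I^B × I^A I^B → offspring phenotypes: 1/2 B, 1/2 AB.
So P(type B) = 1/2.

1/2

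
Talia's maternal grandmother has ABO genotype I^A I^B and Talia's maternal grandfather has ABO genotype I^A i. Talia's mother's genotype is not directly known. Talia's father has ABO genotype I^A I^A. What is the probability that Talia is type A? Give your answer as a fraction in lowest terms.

Talia's mother's ABO genotype from I^A I^B × I^A i: 1/4 I^A I^A, 1/4 I^A I^B, 1/4 I^A i, 1/4 I^B i.
Crossing each possibility with the father I^A I^A and summing P(type A): 1/4·1 + 1/4·1/2 + 1/4·1 + 1/4·1/2 = 3/4.

3/4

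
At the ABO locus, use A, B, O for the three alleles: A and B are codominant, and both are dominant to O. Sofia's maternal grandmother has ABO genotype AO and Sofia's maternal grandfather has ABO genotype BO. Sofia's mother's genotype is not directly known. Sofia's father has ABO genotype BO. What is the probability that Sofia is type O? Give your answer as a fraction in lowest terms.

1/4

Sofia's mother's ABO genotype from AO × BO: 1/4 AB, 1/4 AO, 1/4 BO, 1/4 OO.
Crossing each possibility with the father BO and summing P(type O): 1/4·0 + 1/4·1/4 + 1/4·1/4 + 1/4·1/2 = 1/4.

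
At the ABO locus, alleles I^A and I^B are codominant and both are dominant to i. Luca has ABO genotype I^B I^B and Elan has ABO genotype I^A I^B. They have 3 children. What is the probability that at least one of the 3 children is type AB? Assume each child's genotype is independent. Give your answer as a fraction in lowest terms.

ABO cross I^B I^B × I^A I^B → 1/2 B, 1/2 AB.
So P(type AB) = 1/2 per child.
P(none) = (1/2)^3 = 1/8; P(at least one) = 1 − 1/8 = 7/8.

7/8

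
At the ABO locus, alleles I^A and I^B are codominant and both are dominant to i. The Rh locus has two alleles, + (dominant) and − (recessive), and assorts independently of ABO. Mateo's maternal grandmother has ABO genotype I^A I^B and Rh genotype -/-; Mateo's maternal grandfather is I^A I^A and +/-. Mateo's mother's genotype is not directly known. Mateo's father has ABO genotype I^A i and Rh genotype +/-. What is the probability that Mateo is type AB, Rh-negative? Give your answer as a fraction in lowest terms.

Mateo's mother's ABO genotype from I^A I^B × I^A I^A: 1/2 I^A I^A, 1/2 I^A I^B.
Crossing each possibility with the father I^A i and summing P(type AB): 1/2·0 + 1/2·1/4 = 1/8.
Similarly for Rh via the mother's Rh distribution: P(Rh-) = 3/8.
Independent loci: 1/8 × 3/8 = 3/64.

3/64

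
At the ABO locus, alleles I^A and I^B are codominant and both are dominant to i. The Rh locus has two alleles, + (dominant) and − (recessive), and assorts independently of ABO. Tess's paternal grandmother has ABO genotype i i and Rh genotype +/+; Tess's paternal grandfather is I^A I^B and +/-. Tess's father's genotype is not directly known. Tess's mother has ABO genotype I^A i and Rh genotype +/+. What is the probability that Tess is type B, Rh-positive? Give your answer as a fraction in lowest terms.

1/8

Tess's father's ABO genotype from i i × I^A I^B: 1/2 I^A i, 1/2 I^B i.
Crossing each possibility with the mother I^A i and summing P(type B): 1/2·0 + 1/2·1/4 = 1/8.
Similarly for Rh via the father's Rh distribution: P(Rh+) = 1.
Independent loci: 1/8 × 1 = 1/8.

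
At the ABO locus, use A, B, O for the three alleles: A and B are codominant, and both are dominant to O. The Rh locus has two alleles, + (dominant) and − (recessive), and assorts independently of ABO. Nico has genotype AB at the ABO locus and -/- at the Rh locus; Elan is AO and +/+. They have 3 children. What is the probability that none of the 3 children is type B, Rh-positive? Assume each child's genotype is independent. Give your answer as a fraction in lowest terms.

ABO cross AB × AO → 1/2 A, 1/4 B, 1/4 AB.
Rh cross -/- × +/+ → 1 Rh+; so P(type B, Rh-positive) = 1/4 × 1 = 1/4 per child.
P(not type B, Rh-positive) = 3/4 for one child; (3/4)^3 = 27/64.

27/64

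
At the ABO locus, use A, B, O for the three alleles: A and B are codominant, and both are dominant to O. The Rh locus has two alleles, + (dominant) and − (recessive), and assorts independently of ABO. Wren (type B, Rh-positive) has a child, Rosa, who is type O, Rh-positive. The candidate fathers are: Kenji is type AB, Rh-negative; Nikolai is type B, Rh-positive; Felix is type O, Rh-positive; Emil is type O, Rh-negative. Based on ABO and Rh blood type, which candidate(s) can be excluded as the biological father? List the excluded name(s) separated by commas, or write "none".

A candidate is excluded only if no genotype consistent with his phenotype could produce a type O, Rh-positive child with a type B, Rh-positive mother.
Kenji (type AB, Rh-): no genotype consistent with that phenotype can produce a type-O Rh+ child with a type-B mother.

Kenji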